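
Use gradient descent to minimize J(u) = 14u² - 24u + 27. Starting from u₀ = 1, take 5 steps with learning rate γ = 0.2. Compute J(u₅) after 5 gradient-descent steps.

J′(u) = 28u - 24
Step 1: J′(1) = 4; u₁ = 1 − 0.2·4 = 0.2
Step 2: J′(0.2) = -18.4; u₂ = 0.2 − 0.2·(-18.4) = 3.88
Step 3: J′(3.88) = 84.64; u₃ = 3.88 − 0.2·84.64 = -13.048
Step 4: J′(-13.048) = -389.344; u₄ = -13.048 − 0.2·(-389.344) = 64.8208
Step 5: J′(64.8208) = 1790.9824; u₅ = 64.8208 − 0.2·1790.9824 = -293.37568
J(-293.37568) = 1212038.0709364736

1212038.0709364736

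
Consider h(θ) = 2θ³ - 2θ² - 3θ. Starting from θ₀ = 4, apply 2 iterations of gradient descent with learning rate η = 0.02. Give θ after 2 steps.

h′(θ) = 6θ² - 4θ - 3
θ₁ = 4 − 0.02·77 = 2.46
θ₂ = 2.46 − 0.02·23.4696 = 1.990608

1.990608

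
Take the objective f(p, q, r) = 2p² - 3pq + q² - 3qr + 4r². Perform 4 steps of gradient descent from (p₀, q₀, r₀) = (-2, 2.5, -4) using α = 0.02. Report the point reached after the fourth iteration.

(-1.03906208, 1.106328, -1.65088224)

∇f = (4p - 3q, -3p + 2q - 3r, -3q + 8r)
(p₁, q₁, r₁) = (-2, 2.5, -4) − 0.02·(-15.5, 23, -39.5) = (-1.69, 2.04, -3.21)
(p₂, q₂, r₂) = (-1.69, 2.04, -3.21) − 0.02·(-12.88, 18.78, -31.8) = (-1.4324, 1.6644, -2.574)
(p₃, q₃, r₃) = (-1.4324, 1.6644, -2.574) − 0.02·(-10.7228, 15.348, -25.5852) = (-1.217944, 1.35744, -2.062296)
(p₄, q₄, r₄) = (-1.217944, 1.35744, -2.062296) − 0.02·(-8.944096, 12.5556, -20.570688) = (-1.03906208, 1.106328, -1.65088224)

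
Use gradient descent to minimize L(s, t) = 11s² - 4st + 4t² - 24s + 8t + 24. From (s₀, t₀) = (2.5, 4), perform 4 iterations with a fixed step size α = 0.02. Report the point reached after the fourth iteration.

∇L = (22s - 4t - 24, -4s + 8t + 8)
Step 1: at (2.5, 4), ∇L = (15, 30) → (2.5, 4) − 0.02·(15, 30) = (2.2, 3.4)
Step 2: at (2.2, 3.4), ∇L = (10.8, 26.4) → (2.2, 3.4) − 0.02·(10.8, 26.4) = (1.984, 2.872)
Step 3: at (1.984, 2.872), ∇L = (8.16, 23.04) → (1.984, 2.872) − 0.02·(8.16, 23.04) = (1.8208, 2.4112)
Step 4: at (1.8208, 2.4112), ∇L = (6.4128, 20.0064) → (1.8208, 2.4112) − 0.02·(6.4128, 20.0064) = (1.692544, 2.011072)

(1.692544, 2.011072)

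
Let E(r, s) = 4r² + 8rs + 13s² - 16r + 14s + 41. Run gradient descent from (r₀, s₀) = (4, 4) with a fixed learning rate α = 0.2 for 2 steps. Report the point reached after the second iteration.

∇E = (8r + 8s - 16, 8r + 26s + 14)
Step 1: at (4, 4), ∇E = (48, 150) → (4, 4) − 0.2·(48, 150) = (-5.6, -26)
Step 2: at (-5.6, -26), ∇E = (-268.8, -706.8) → (-5.6, -26) − 0.2·(-268.8, -706.8) = (48.16, 115.36)

(48.16, 115.36)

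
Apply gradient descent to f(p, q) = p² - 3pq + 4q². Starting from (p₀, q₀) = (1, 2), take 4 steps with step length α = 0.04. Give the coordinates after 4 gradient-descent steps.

(1.29147904, 0.78522368)

∇f = (2p - 3q, -3p + 8q)
Step 1: at (1, 2), ∇f = (-4, 13) → (1, 2) − 0.04·(-4, 13) = (1.16, 1.48)
Step 2: at (1.16, 1.48), ∇f = (-2.12, 8.36) → (1.16, 1.48) − 0.04·(-2.12, 8.36) = (1.2448, 1.1456)
Step 3: at (1.2448, 1.1456), ∇f = (-0.9472, 5.4304) → (1.2448, 1.1456) − 0.04·(-0.9472, 5.4304) = (1.282688, 0.928384)
Step 4: at (1.282688, 0.928384), ∇f = (-0.219776, 3.579008) → (1.282688, 0.928384) − 0.04·(-0.219776, 3.579008) = (1.29147904, 0.78522368)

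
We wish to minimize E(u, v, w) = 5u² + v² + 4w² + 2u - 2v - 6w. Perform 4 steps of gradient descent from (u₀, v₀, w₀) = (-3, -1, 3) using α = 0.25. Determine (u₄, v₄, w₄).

(-14.375, 0.875, 3)

∇E = (10u + 2, 2v - 2, 8w - 6)
Step 1: at (-3, -1, 3), ∇E = (-28, -4, 18) → (-3, -1, 3) − 0.25·(-28, -4, 18) = (4, 0, -1.5)
Step 2: at (4, 0, -1.5), ∇E = (42, -2, -18) → (4, 0, -1.5) − 0.25·(42, -2, -18) = (-6.5, 0.5, 3)
Step 3: at (-6.5, 0.5, 3), ∇E = (-63, -1, 18) → (-6.5, 0.5, 3) − 0.25·(-63, -1, 18) = (9.25, 0.75, -1.5)
Step 4: at (9.25, 0.75, -1.5), ∇E = (94.5, -0.5, -18) → (9.25, 0.75, -1.5) − 0.25·(94.5, -0.5, -18) = (-14.375, 0.875, 3)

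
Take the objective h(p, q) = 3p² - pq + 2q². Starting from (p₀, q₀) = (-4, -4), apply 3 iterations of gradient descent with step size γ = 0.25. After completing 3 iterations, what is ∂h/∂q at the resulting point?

∇h = (6p - q, -p + 4q)
(p₁, q₁) = (-4, -4) − 0.25·(-20, -12) = (1, -1)
(p₂, q₂) = (1, -1) − 0.25·(7, -5) = (-0.75, 0.25)
(p₃, q₃) = (-0.75, 0.25) − 0.25·(-4.75, 1.75) = (0.4375, -0.1875)
∂h/∂q at (0.4375, -0.1875) = -1.1875

-1.1875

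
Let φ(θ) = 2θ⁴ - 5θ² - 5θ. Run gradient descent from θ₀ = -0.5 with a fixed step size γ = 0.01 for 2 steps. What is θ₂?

φ′(θ) = 8θ³ - 10θ - 5
θ₁ = -0.5 − 0.01·(-1) = -0.49
θ₂ = -0.49 − 0.01·(-1.041192) = -0.47958808

-0.47958808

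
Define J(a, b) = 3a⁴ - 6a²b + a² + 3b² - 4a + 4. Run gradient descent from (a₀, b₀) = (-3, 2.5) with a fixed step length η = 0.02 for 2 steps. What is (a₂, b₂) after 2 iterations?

(1.77001472, 3.310528)

∇J = (12a³ - 12ab + 2a - 4, -6a² + 6b)
Step 1: at (-3, 2.5), ∇J = (-244, -39) → (-3, 2.5) − 0.02·(-244, -39) = (1.88, 3.28)
Step 2: at (1.88, 3.28), ∇J = (5.499264, -1.5264) → (1.88, 3.28) − 0.02·(5.499264, -1.5264) = (1.77001472, 3.310528)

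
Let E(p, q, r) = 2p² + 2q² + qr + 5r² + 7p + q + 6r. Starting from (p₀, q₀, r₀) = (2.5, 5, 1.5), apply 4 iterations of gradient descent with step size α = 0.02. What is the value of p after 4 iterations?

∇E = (4p + 7, 4q + r + 1, q + 10r + 6)
(p₁, q₁, r₁) = (2.5, 5, 1.5) − 0.02·(17, 22.5, 26) = (2.16, 4.55, 0.98)
(p₂, q₂, r₂) = (2.16, 4.55, 0.98) − 0.02·(15.64, 20.18, 20.35) = (1.8472, 4.1464, 0.573)
(p₃, q₃, r₃) = (1.8472, 4.1464, 0.573) − 0.02·(14.3888, 18.1586, 15.8764) = (1.559424, 3.783228, 0.255472)
(p₄, q₄, r₄) = (1.559424, 3.783228, 0.255472) − 0.02·(13.237696, 16.388384, 12.337948) = (1.29467008, 3.45546032, 0.00871304)
p = 1.29467008

1.29467008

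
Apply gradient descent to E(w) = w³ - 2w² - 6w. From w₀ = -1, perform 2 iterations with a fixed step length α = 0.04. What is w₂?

E′(w) = 3w² - 4w - 6
Step 1: E′(-1) = 1; w₁ = -1 − 0.04·1 = -1.04
Step 2: E′(-1.04) = 1.4048; w₂ = -1.04 − 0.04·1.4048 = -1.096192

-1.096192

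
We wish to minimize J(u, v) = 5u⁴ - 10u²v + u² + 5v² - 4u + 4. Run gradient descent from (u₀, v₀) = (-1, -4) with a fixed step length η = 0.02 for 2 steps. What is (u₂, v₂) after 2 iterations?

(-0.7507712, -2.14912)

∇J = (20u³ - 20uv + 2u - 4, -10u² + 10v)
(u₁, v₁) = (-1, -4) − 0.02·(-106, -50) = (1.12, -3)
(u₂, v₂) = (1.12, -3) − 0.02·(93.53856, -42.544) = (-0.7507712, -2.14912)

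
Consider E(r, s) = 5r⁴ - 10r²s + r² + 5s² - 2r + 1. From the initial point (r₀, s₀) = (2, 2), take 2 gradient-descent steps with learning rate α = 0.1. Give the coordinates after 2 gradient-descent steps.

∇E = (20r³ - 20rs + 2r - 2, -10r² + 10s)
Step 1: at (2, 2), ∇E = (82, -20) → (2, 2) − 0.1·(82, -20) = (-6.2, 4)
Step 2: at (-6.2, 4), ∇E = (-4284.96, -344.4) → (-6.2, 4) − 0.1·(-4284.96, -344.4) = (422.296, 38.44)

(422.296, 38.44)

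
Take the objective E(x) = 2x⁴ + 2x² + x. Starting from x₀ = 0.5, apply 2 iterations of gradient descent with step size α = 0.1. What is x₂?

E′(x) = 8x³ + 4x + 1
x₁ = 0.5 − 0.1·4 = 0.1
x₂ = 0.1 − 0.1·1.408 = -0.0408

-0.0408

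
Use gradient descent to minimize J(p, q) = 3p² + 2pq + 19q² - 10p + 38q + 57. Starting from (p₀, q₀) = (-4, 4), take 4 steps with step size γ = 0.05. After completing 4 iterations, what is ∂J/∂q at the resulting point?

∇J = (6p + 2q - 10, 2p + 38q + 38)
(p₁, q₁) = (-4, 4) − 0.05·(-26, 182) = (-2.7, -5.1)
(p₂, q₂) = (-2.7, -5.1) − 0.05·(-36.4, -161.2) = (-0.88, 2.96)
(p₃, q₃) = (-0.88, 2.96) − 0.05·(-9.36, 148.72) = (-0.412, -4.476)
(p₄, q₄) = (-0.412, -4.476) − 0.05·(-21.424, -132.912) = (0.6592, 2.1696)
∂J/∂q at (0.6592, 2.1696) = 121.7632

121.7632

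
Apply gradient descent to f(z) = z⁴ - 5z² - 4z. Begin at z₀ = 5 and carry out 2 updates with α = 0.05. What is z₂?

f′(z) = 4z³ - 10z - 4
Step 1: f′(5) = 446; z₁ = 5 − 0.05·446 = -17.3
Step 2: f′(-17.3) = -20541.868; z₂ = -17.3 − 0.05·(-20541.868) = 1009.7934

1009.7934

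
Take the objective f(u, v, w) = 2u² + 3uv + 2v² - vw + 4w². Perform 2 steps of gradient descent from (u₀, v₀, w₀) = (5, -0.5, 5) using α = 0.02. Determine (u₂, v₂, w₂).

∇f = (4u + 3v, 3u + 4v - w, -v + 8w)
Step 1: at (5, -0.5, 5), ∇f = (18.5, 8, 40.5) → (5, -0.5, 5) − 0.02·(18.5, 8, 40.5) = (4.63, -0.66, 4.19)
Step 2: at (4.63, -0.66, 4.19), ∇f = (16.54, 7.06, 34.18) → (4.63, -0.66, 4.19) − 0.02·(16.54, 7.06, 34.18) = (4.2992, -0.8012, 3.5064)

(4.2992, -0.8012, 3.5064)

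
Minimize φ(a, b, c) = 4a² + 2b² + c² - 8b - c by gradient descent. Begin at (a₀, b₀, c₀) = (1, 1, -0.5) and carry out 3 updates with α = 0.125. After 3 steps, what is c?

0.078125

∇φ = (8a, 4b - 8, 2c - 1)
(a₁, b₁, c₁) = (1, 1, -0.5) − 0.125·(8, -4, -2) = (0, 1.5, -0.25)
(a₂, b₂, c₂) = (0, 1.5, -0.25) − 0.125·(0, -2, -1.5) = (0, 1.75, -0.0625)
(a₃, b₃, c₃) = (0, 1.75, -0.0625) − 0.125·(0, -1, -1.125) = (0, 1.875, 0.078125)
c = 0.078125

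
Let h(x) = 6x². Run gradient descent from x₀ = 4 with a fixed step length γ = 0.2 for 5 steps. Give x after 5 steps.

h′(x) = 12x
x₁ = 4 − 0.2·48 = -5.6
x₂ = -5.6 − 0.2·(-67.2) = 7.84
x₃ = 7.84 − 0.2·94.08 = -10.976
x₄ = -10.976 − 0.2·(-131.712) = 15.3664
x₅ = 15.3664 − 0.2·184.3968 = -21.51296

-21.51296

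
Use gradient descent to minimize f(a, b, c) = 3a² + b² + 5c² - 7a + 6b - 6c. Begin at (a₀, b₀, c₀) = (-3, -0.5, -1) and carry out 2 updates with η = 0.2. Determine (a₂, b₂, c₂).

(1, -2.1, -1)

∇f = (6a - 7, 2b + 6, 10c - 6)
Step 1: at (-3, -0.5, -1), ∇f = (-25, 5, -16) → (-3, -0.5, -1) − 0.2·(-25, 5, -16) = (2, -1.5, 2.2)
Step 2: at (2, -1.5, 2.2), ∇f = (5, 3, 16) → (2, -1.5, 2.2) − 0.2·(5, 3, 16) = (1, -2.1, -1)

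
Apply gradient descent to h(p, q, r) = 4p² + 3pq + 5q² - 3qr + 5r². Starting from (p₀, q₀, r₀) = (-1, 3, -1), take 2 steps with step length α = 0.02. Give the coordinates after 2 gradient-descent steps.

(-1.0008, 1.944, -0.352)

∇h = (8p + 3q, 3p + 10q - 3r, -3q + 10r)
(p₁, q₁, r₁) = (-1, 3, -1) − 0.02·(1, 30, -19) = (-1.02, 2.4, -0.62)
(p₂, q₂, r₂) = (-1.02, 2.4, -0.62) − 0.02·(-0.96, 22.8, -13.4) = (-1.0008, 1.944, -0.352)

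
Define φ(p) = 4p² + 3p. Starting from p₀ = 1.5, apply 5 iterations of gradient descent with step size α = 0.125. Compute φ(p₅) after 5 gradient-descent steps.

-0.5625

φ′(p) = 8p + 3
Step 1: φ′(1.5) = 15; p₁ = 1.5 − 0.125·15 = -0.375
Step 2: φ′(-0.375) = 0; p₂ = -0.375 − 0.125·0 = -0.375
Step 3: φ′(-0.375) = 0; p₃ = -0.375 − 0.125·0 = -0.375
Step 4: φ′(-0.375) = 0; p₄ = -0.375 − 0.125·0 = -0.375
Step 5: φ′(-0.375) = 0; p₅ = -0.375 − 0.125·0 = -0.375
φ(-0.375) = -0.5625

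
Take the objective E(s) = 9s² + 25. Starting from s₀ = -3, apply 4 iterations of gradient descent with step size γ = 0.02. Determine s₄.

E′(s) = 18s
s₁ = -3 − 0.02·(-54) = -1.92
s₂ = -1.92 − 0.02·(-34.56) = -1.2288
s₃ = -1.2288 − 0.02·(-22.1184) = -0.786432
s₄ = -0.786432 − 0.02·(-14.155776) = -0.50331648

-0.50331648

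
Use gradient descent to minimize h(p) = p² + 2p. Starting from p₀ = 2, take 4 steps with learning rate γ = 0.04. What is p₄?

h′(p) = 2p + 2
Step 1: h′(2) = 6; p₁ = 2 − 0.04·6 = 1.76
Step 2: h′(1.76) = 5.52; p₂ = 1.76 − 0.04·5.52 = 1.5392
Step 3: h′(1.5392) = 5.0784; p₃ = 1.5392 − 0.04·5.0784 = 1.336064
Step 4: h′(1.336064) = 4.672128; p₄ = 1.336064 − 0.04·4.672128 = 1.14917888

1.14917888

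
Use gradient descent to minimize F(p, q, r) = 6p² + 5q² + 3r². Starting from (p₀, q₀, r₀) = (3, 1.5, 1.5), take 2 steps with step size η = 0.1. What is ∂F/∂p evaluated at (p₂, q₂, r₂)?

1.44

∇F = (12p, 10q, 6r)
(p₁, q₁, r₁) = (3, 1.5, 1.5) − 0.1·(36, 15, 9) = (-0.6, 0, 0.6)
(p₂, q₂, r₂) = (-0.6, 0, 0.6) − 0.1·(-7.2, 0, 3.6) = (0.12, 0, 0.24)
∂F/∂p at (0.12, 0, 0.24) = 1.44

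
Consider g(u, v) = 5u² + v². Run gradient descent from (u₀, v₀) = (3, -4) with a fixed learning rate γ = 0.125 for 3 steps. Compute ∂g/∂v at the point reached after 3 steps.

∇g = (10u, 2v)
Step 1: at (3, -4), ∇g = (30, -8) → (3, -4) − 0.125·(30, -8) = (-0.75, -3)
Step 2: at (-0.75, -3), ∇g = (-7.5, -6) → (-0.75, -3) − 0.125·(-7.5, -6) = (0.1875, -2.25)
Step 3: at (0.1875, -2.25), ∇g = (1.875, -4.5) → (0.1875, -2.25) − 0.125·(1.875, -4.5) = (-0.046875, -1.6875)
∂g/∂v at (-0.046875, -1.6875) = -3.375

-3.375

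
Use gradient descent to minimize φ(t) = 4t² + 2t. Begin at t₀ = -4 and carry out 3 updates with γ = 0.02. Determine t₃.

φ′(t) = 8t + 2
t₁ = -4 − 0.02·(-30) = -3.4
t₂ = -3.4 − 0.02·(-25.2) = -2.896
t₃ = -2.896 − 0.02·(-21.168) = -2.47264

-2.47264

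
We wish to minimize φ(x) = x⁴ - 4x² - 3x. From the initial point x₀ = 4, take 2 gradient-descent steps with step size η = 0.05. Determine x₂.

φ′(x) = 4x³ - 8x - 3
Step 1: φ′(4) = 221; x₁ = 4 − 0.05·221 = -7.05
Step 2: φ′(-7.05) = -1348.2105; x₂ = -7.05 − 0.05·(-1348.2105) = 60.360525

60.360525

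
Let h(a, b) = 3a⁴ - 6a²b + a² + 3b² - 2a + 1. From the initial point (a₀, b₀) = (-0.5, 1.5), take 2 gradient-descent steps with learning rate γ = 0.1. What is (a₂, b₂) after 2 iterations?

(-0.38615, 0.8415)

∇h = (12a³ - 12ab + 2a - 2, -6a² + 6b)
(a₁, b₁) = (-0.5, 1.5) − 0.1·(4.5, 7.5) = (-0.95, 0.75)
(a₂, b₂) = (-0.95, 0.75) − 0.1·(-5.6385, -0.915) = (-0.38615, 0.8415)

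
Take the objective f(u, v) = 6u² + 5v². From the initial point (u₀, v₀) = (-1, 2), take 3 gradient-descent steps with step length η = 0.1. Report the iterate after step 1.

∇f = (12u, 10v)
Step 1: at (-1, 2), ∇f = (-12, 20) → (-1, 2) − 0.1·(-12, 20) = (0.2, 0)

(0.2, 0)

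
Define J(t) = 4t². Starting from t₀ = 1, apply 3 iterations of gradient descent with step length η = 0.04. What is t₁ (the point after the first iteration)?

J′(t) = 8t
Step 1: J′(1) = 8; t₁ = 1 − 0.04·8 = 0.68

0.68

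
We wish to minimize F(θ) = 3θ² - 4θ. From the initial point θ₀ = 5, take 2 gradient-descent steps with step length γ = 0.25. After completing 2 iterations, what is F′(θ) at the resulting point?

F′(θ) = 6θ - 4
θ₁ = 5 − 0.25·26 = -1.5
θ₂ = -1.5 − 0.25·(-13) = 1.75
F′(θ) at (1.75) = 6.5

6.5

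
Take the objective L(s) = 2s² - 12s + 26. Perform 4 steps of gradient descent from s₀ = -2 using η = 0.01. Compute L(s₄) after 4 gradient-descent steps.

L′(s) = 4s - 12
s₁ = -2 − 0.01·(-20) = -1.8
s₂ = -1.8 − 0.01·(-19.2) = -1.608
s₃ = -1.608 − 0.01·(-18.432) = -1.42368
s₄ = -1.42368 − 0.01·(-17.69472) = -1.2467328
L(-1.2467328) = 44.06947894919168

44.06947894919168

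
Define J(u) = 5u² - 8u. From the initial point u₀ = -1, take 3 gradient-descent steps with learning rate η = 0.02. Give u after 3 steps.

J′(u) = 10u - 8
Step 1: J′(-1) = -18; u₁ = -1 − 0.02·(-18) = -0.64
Step 2: J′(-0.64) = -14.4; u₂ = -0.64 − 0.02·(-14.4) = -0.352
Step 3: J′(-0.352) = -11.52; u₃ = -0.352 − 0.02·(-11.52) = -0.1216

-0.1216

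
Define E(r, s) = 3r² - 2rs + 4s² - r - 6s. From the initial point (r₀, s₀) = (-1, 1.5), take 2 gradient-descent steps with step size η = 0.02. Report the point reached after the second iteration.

∇E = (6r - 2s - 1, -2r + 8s - 6)
(r₁, s₁) = (-1, 1.5) − 0.02·(-10, 8) = (-0.8, 1.34)
(r₂, s₂) = (-0.8, 1.34) − 0.02·(-8.48, 6.32) = (-0.6304, 1.2136)

(-0.6304, 1.2136)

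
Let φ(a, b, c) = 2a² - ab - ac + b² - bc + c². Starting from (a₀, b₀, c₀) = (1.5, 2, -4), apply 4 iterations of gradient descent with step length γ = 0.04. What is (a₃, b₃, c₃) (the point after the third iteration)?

(0.706784, 1.297056, -2.791776)

∇φ = (4a - b - c, -a + 2b - c, -a - b + 2c)
Step 1: at (1.5, 2, -4), ∇φ = (8, 6.5, -11.5) → (1.5, 2, -4) − 0.04·(8, 6.5, -11.5) = (1.18, 1.74, -3.54)
Step 2: at (1.18, 1.74, -3.54), ∇φ = (6.52, 5.84, -10) → (1.18, 1.74, -3.54) − 0.04·(6.52, 5.84, -10) = (0.9192, 1.5064, -3.14)
Step 3: at (0.9192, 1.5064, -3.14), ∇φ = (5.3104, 5.2336, -8.7056) → (0.9192, 1.5064, -3.14) − 0.04·(5.3104, 5.2336, -8.7056) = (0.706784, 1.297056, -2.791776)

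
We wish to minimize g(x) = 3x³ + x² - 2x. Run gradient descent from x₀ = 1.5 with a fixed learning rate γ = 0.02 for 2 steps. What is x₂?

0.8639875

g′(x) = 9x² + 2x - 2
x₁ = 1.5 − 0.02·21.25 = 1.075
x₂ = 1.075 − 0.02·10.550625 = 0.8639875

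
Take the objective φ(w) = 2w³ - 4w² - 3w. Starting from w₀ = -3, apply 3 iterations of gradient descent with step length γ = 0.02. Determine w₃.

φ′(w) = 6w² - 8w - 3
w₁ = -3 − 0.02·75 = -4.5
w₂ = -4.5 − 0.02·154.5 = -7.59
w₃ = -7.59 − 0.02·403.3686 = -15.657372

-15.657372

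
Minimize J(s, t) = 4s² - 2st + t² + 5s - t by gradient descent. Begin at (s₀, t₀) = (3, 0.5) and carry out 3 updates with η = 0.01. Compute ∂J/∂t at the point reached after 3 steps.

∇J = (8s - 2t + 5, -2s + 2t - 1)
(s₁, t₁) = (3, 0.5) − 0.01·(28, -6) = (2.72, 0.56)
(s₂, t₂) = (2.72, 0.56) − 0.01·(25.64, -5.32) = (2.4636, 0.6132)
(s₃, t₃) = (2.4636, 0.6132) − 0.01·(23.4824, -4.7008) = (2.228776, 0.660208)
∂J/∂t at (2.228776, 0.660208) = -4.137136

-4.137136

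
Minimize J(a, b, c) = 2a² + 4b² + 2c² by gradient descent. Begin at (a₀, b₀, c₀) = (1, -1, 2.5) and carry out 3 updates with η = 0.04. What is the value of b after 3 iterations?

∇J = (4a, 8b, 4c)
(a₁, b₁, c₁) = (1, -1, 2.5) − 0.04·(4, -8, 10) = (0.84, -0.68, 2.1)
(a₂, b₂, c₂) = (0.84, -0.68, 2.1) − 0.04·(3.36, -5.44, 8.4) = (0.7056, -0.4624, 1.764)
(a₃, b₃, c₃) = (0.7056, -0.4624, 1.764) − 0.04·(2.8224, -3.6992, 7.056) = (0.592704, -0.314432, 1.48176)
b = -0.314432

-0.314432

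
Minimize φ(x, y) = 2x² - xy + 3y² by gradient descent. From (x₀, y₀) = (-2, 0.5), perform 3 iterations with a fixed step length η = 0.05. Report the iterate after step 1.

∇φ = (4x - y, -x + 6y)
Step 1: at (-2, 0.5), ∇φ = (-8.5, 5) → (-2, 0.5) − 0.05·(-8.5, 5) = (-1.575, 0.25)

(-1.575, 0.25)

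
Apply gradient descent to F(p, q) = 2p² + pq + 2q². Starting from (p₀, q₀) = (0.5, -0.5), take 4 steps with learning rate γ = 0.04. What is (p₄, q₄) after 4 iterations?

∇F = (4p + q, p + 4q)
(p₁, q₁) = (0.5, -0.5) − 0.04·(1.5, -1.5) = (0.44, -0.44)
(p₂, q₂) = (0.44, -0.44) − 0.04·(1.32, -1.32) = (0.3872, -0.3872)
(p₃, q₃) = (0.3872, -0.3872) − 0.04·(1.1616, -1.1616) = (0.340736, -0.340736)
(p₄, q₄) = (0.340736, -0.340736) − 0.04·(1.022208, -1.022208) = (0.29984768, -0.29984768)

(0.29984768, -0.29984768)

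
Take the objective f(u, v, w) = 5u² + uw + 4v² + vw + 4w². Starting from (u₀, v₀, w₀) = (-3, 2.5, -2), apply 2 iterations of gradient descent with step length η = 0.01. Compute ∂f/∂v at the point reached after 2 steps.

∇f = (10u + w, 8v + w, u + v + 8w)
(u₁, v₁, w₁) = (-3, 2.5, -2) − 0.01·(-32, 18, -16.5) = (-2.68, 2.32, -1.835)
(u₂, v₂, w₂) = (-2.68, 2.32, -1.835) − 0.01·(-28.635, 16.725, -15.04) = (-2.39365, 2.15275, -1.6846)
∂f/∂v at (-2.39365, 2.15275, -1.6846) = 15.5374

15.5374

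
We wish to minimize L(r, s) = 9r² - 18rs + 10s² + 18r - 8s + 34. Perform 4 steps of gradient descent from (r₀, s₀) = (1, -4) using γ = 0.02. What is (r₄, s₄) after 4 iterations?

(-2.11067648, -1.34622464)

∇L = (18r - 18s + 18, -18r + 20s - 8)
Step 1: at (1, -4), ∇L = (108, -106) → (1, -4) − 0.02·(108, -106) = (-1.16, -1.88)
Step 2: at (-1.16, -1.88), ∇L = (30.96, -24.72) → (-1.16, -1.88) − 0.02·(30.96, -24.72) = (-1.7792, -1.3856)
Step 3: at (-1.7792, -1.3856), ∇L = (10.9152, -3.6864) → (-1.7792, -1.3856) − 0.02·(10.9152, -3.6864) = (-1.997504, -1.311872)
Step 4: at (-1.997504, -1.311872), ∇L = (5.658624, 1.717632) → (-1.997504, -1.311872) − 0.02·(5.658624, 1.717632) = (-2.11067648, -1.34622464)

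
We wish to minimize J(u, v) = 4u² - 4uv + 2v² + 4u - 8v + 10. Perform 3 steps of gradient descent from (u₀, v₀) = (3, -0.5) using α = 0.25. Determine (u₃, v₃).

(-12, 10.5)

∇J = (8u - 4v + 4, -4u + 4v - 8)
(u₁, v₁) = (3, -0.5) − 0.25·(30, -22) = (-4.5, 5)
(u₂, v₂) = (-4.5, 5) − 0.25·(-52, 30) = (8.5, -2.5)
(u₃, v₃) = (8.5, -2.5) − 0.25·(82, -52) = (-12, 10.5)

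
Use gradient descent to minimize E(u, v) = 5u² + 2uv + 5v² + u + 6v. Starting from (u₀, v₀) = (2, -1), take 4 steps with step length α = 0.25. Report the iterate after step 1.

∇E = (10u + 2v + 1, 2u + 10v + 6)
Step 1: at (2, -1), ∇E = (19, 0) → (2, -1) − 0.25·(19, 0) = (-2.75, -1)

(-2.75, -1)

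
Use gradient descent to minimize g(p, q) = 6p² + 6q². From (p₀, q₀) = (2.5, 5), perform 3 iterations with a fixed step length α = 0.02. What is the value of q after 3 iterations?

∇g = (12p, 12q)
(p₁, q₁) = (2.5, 5) − 0.02·(30, 60) = (1.9, 3.8)
(p₂, q₂) = (1.9, 3.8) − 0.02·(22.8, 45.6) = (1.444, 2.888)
(p₃, q₃) = (1.444, 2.888) − 0.02·(17.328, 34.656) = (1.09744, 2.19488)
q = 2.19488

2.19488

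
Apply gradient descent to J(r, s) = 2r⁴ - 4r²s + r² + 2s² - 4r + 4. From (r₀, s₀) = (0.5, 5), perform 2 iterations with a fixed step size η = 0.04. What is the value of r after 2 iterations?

∇J = (8r³ - 8rs + 2r - 4, -4r² + 4s)
(r₁, s₁) = (0.5, 5) − 0.04·(-22, 19) = (1.38, 4.24)
(r₂, s₂) = (1.38, 4.24) − 0.04·(-27.025024, 9.3424) = (2.46100096, 3.866304)
r = 2.46100096

2.46100096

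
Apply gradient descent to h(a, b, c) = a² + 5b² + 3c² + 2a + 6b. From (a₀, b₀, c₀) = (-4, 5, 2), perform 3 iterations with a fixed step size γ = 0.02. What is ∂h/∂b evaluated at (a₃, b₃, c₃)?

28.672

∇h = (2a + 2, 10b + 6, 6c)
Step 1: at (-4, 5, 2), ∇h = (-6, 56, 12) → (-4, 5, 2) − 0.02·(-6, 56, 12) = (-3.88, 3.88, 1.76)
Step 2: at (-3.88, 3.88, 1.76), ∇h = (-5.76, 44.8, 10.56) → (-3.88, 3.88, 1.76) − 0.02·(-5.76, 44.8, 10.56) = (-3.7648, 2.984, 1.5488)
Step 3: at (-3.7648, 2.984, 1.5488), ∇h = (-5.5296, 35.84, 9.2928) → (-3.7648, 2.984, 1.5488) − 0.02·(-5.5296, 35.84, 9.2928) = (-3.654208, 2.2672, 1.362944)
∂h/∂b at (-3.654208, 2.2672, 1.362944) = 28.672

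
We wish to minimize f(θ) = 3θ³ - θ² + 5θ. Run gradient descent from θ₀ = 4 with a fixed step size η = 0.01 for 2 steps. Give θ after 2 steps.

f′(θ) = 9θ² - 2θ + 5
Step 1: f′(4) = 141; θ₁ = 4 − 0.01·141 = 2.59
Step 2: f′(2.59) = 60.1929; θ₂ = 2.59 − 0.01·60.1929 = 1.988071

1.988071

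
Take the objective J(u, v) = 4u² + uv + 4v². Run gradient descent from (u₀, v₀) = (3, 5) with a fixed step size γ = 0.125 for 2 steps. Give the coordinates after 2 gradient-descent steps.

∇J = (8u + v, u + 8v)
(u₁, v₁) = (3, 5) − 0.125·(29, 43) = (-0.625, -0.375)
(u₂, v₂) = (-0.625, -0.375) − 0.125·(-5.375, -3.625) = (0.046875, 0.078125)

(0.046875, 0.078125)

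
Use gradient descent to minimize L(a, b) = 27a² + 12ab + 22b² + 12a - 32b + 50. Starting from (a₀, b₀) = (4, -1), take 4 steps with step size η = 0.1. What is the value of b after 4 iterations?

923.7488

∇L = (54a + 12b + 12, 12a + 44b - 32)
Step 1: at (4, -1), ∇L = (216, -28) → (4, -1) − 0.1·(216, -28) = (-17.6, 1.8)
Step 2: at (-17.6, 1.8), ∇L = (-916.8, -164) → (-17.6, 1.8) − 0.1·(-916.8, -164) = (74.08, 18.2)
Step 3: at (74.08, 18.2), ∇L = (4230.72, 1657.76) → (74.08, 18.2) − 0.1·(4230.72, 1657.76) = (-348.992, -147.576)
Step 4: at (-348.992, -147.576), ∇L = (-20604.48, -10713.248) → (-348.992, -147.576) − 0.1·(-20604.48, -10713.248) = (1711.456, 923.7488)
b = 923.7488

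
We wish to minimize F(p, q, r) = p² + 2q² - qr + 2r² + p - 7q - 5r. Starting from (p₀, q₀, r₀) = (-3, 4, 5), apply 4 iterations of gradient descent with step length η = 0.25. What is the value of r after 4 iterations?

∇F = (2p + 1, 4q - r - 7, -q + 4r - 5)
(p₁, q₁, r₁) = (-3, 4, 5) − 0.25·(-5, 4, 11) = (-1.75, 3, 2.25)
(p₂, q₂, r₂) = (-1.75, 3, 2.25) − 0.25·(-2.5, 2.75, 1) = (-1.125, 2.3125, 2)
(p₃, q₃, r₃) = (-1.125, 2.3125, 2) − 0.25·(-1.25, 0.25, 0.6875) = (-0.8125, 2.25, 1.828125)
(p₄, q₄, r₄) = (-0.8125, 2.25, 1.828125) − 0.25·(-0.625, 0.171875, 0.0625) = (-0.65625, 2.20703125, 1.8125)
r = 1.8125

1.8125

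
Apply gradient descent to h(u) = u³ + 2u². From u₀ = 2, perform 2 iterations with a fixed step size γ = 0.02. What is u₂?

1.3184

h′(u) = 3u² + 4u
Step 1: h′(2) = 20; u₁ = 2 − 0.02·20 = 1.6
Step 2: h′(1.6) = 14.08; u₂ = 1.6 − 0.02·14.08 = 1.3184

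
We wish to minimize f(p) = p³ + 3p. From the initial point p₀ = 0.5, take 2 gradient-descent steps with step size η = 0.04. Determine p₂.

f′(p) = 3p² + 3
p₁ = 0.5 − 0.04·3.75 = 0.35
p₂ = 0.35 − 0.04·3.3675 = 0.2153

0.2153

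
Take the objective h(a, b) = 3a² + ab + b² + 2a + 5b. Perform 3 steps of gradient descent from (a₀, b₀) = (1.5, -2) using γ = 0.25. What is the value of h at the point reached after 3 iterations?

∇h = (6a + b + 2, a + 2b + 5)
Step 1: at (1.5, -2), ∇h = (9, 2.5) → (1.5, -2) − 0.25·(9, 2.5) = (-0.75, -2.625)
Step 2: at (-0.75, -2.625), ∇h = (-5.125, -1) → (-0.75, -2.625) − 0.25·(-5.125, -1) = (0.53125, -2.375)
Step 3: at (0.53125, -2.375), ∇h = (2.8125, 0.78125) → (0.53125, -2.375) − 0.25·(2.8125, 0.78125) = (-0.171875, -2.5703125)
h(-0.171875, -2.5703125) = -6.05841064453125

-6.05841064453125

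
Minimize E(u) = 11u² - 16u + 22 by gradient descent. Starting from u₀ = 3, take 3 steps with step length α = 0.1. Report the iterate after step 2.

4

E′(u) = 22u - 16
Step 1: E′(3) = 50; u₁ = 3 − 0.1·50 = -2
Step 2: E′(-2) = -60; u₂ = -2 − 0.1·(-60) = 4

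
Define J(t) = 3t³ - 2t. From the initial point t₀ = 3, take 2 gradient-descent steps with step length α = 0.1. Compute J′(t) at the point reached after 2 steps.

6227.471329

J′(t) = 9t² - 2
t₁ = 3 − 0.1·79 = -4.9
t₂ = -4.9 − 0.1·214.09 = -26.309
J′(t) at (-26.309) = 6227.471329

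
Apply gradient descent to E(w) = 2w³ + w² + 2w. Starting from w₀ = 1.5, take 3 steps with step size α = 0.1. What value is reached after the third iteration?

-0.82661735

E′(w) = 6w² + 2w + 2
w₁ = 1.5 − 0.1·18.5 = -0.35
w₂ = -0.35 − 0.1·2.035 = -0.5535
w₃ = -0.5535 − 0.1·2.7311735 = -0.82661735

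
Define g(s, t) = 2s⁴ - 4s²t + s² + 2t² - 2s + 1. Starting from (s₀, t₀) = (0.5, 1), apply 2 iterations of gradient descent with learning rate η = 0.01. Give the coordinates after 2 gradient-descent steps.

∇g = (8s³ - 8st + 2s - 2, -4s² + 4t)
(s₁, t₁) = (0.5, 1) − 0.01·(-4, 3) = (0.54, 0.97)
(s₂, t₂) = (0.54, 0.97) − 0.01·(-3.850688, 2.7136) = (0.57850688, 0.942864)

(0.57850688, 0.942864)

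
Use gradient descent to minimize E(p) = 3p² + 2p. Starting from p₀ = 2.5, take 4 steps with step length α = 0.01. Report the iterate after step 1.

2.33

E′(p) = 6p + 2
Step 1: E′(2.5) = 17; p₁ = 2.5 − 0.01·17 = 2.33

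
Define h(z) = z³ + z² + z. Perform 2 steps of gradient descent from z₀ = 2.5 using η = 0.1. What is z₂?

-0.0801875

h′(z) = 3z² + 2z + 1
z₁ = 2.5 − 0.1·24.75 = 0.025
z₂ = 0.025 − 0.1·1.051875 = -0.0801875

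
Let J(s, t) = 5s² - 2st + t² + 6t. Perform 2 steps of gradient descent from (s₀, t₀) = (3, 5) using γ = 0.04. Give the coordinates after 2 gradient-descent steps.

∇J = (10s - 2t, -2s + 2t + 6)
(s₁, t₁) = (3, 5) − 0.04·(20, 10) = (2.2, 4.6)
(s₂, t₂) = (2.2, 4.6) − 0.04·(12.8, 10.8) = (1.688, 4.168)

(1.688, 4.168)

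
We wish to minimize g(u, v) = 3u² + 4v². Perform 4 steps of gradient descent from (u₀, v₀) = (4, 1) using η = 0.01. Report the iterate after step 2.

∇g = (6u, 8v)
Step 1: at (4, 1), ∇g = (24, 8) → (4, 1) − 0.01·(24, 8) = (3.76, 0.92)
Step 2: at (3.76, 0.92), ∇g = (22.56, 7.36) → (3.76, 0.92) − 0.01·(22.56, 7.36) = (3.5344, 0.8464)

(3.5344, 0.8464)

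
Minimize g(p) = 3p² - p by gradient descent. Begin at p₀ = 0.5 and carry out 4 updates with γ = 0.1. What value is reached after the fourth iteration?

g′(p) = 6p - 1
Step 1: g′(0.5) = 2; p₁ = 0.5 − 0.1·2 = 0.3
Step 2: g′(0.3) = 0.8; p₂ = 0.3 − 0.1·0.8 = 0.22
Step 3: g′(0.22) = 0.32; p₃ = 0.22 − 0.1·0.32 = 0.188
Step 4: g′(0.188) = 0.128; p₄ = 0.188 − 0.1·0.128 = 0.1752

0.1752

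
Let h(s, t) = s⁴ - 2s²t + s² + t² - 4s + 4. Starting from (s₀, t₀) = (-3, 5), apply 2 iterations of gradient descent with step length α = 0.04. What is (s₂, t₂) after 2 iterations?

(-0.99410688, 4.931392)

∇h = (4s³ - 4st + 2s - 4, -2s² + 2t)
(s₁, t₁) = (-3, 5) − 0.04·(-58, -8) = (-0.68, 5.32)
(s₂, t₂) = (-0.68, 5.32) − 0.04·(7.852672, 9.7152) = (-0.99410688, 4.931392)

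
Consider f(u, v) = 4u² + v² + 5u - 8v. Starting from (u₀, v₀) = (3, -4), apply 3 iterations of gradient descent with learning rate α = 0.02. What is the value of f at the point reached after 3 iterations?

50.99910132736

∇f = (8u + 5, 2v - 8)
Step 1: at (3, -4), ∇f = (29, -16) → (3, -4) − 0.02·(29, -16) = (2.42, -3.68)
Step 2: at (2.42, -3.68), ∇f = (24.36, -15.36) → (2.42, -3.68) − 0.02·(24.36, -15.36) = (1.9328, -3.3728)
Step 3: at (1.9328, -3.3728), ∇f = (20.4624, -14.7456) → (1.9328, -3.3728) − 0.02·(20.4624, -14.7456) = (1.523552, -3.077888)
f(1.523552, -3.077888) = 50.99910132736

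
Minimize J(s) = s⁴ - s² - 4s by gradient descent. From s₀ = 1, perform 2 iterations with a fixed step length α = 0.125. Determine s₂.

1.0859375

J′(s) = 4s³ - 2s - 4
Step 1: J′(1) = -2; s₁ = 1 − 0.125·(-2) = 1.25
Step 2: J′(1.25) = 1.3125; s₂ = 1.25 − 0.125·1.3125 = 1.0859375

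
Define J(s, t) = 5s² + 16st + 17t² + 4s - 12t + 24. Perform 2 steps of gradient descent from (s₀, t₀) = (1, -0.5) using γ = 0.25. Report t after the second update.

-15.625

∇J = (10s + 16t + 4, 16s + 34t - 12)
(s₁, t₁) = (1, -0.5) − 0.25·(6, -13) = (-0.5, 2.75)
(s₂, t₂) = (-0.5, 2.75) − 0.25·(43, 73.5) = (-11.25, -15.625)
t = -15.625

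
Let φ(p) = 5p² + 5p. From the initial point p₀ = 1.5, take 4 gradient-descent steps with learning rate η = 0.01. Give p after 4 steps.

0.8122

φ′(p) = 10p + 5
p₁ = 1.5 − 0.01·20 = 1.3
p₂ = 1.3 − 0.01·18 = 1.12
p₃ = 1.12 − 0.01·16.2 = 0.958
p₄ = 0.958 − 0.01·14.58 = 0.8122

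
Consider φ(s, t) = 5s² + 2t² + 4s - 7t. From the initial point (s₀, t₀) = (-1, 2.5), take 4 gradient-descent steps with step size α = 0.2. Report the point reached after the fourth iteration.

(-1, 1.7512)

∇φ = (10s + 4, 4t - 7)
(s₁, t₁) = (-1, 2.5) − 0.2·(-6, 3) = (0.2, 1.9)
(s₂, t₂) = (0.2, 1.9) − 0.2·(6, 0.6) = (-1, 1.78)
(s₃, t₃) = (-1, 1.78) − 0.2·(-6, 0.12) = (0.2, 1.756)
(s₄, t₄) = (0.2, 1.756) − 0.2·(6, 0.024) = (-1, 1.7512)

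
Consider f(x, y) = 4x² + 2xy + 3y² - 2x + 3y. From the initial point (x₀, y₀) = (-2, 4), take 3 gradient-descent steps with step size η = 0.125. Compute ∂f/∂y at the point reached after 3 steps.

1.390625

∇f = (8x + 2y - 2, 2x + 6y + 3)
(x₁, y₁) = (-2, 4) − 0.125·(-10, 23) = (-0.75, 1.125)
(x₂, y₂) = (-0.75, 1.125) − 0.125·(-5.75, 8.25) = (-0.03125, 0.09375)
(x₃, y₃) = (-0.03125, 0.09375) − 0.125·(-2.0625, 3.5) = (0.2265625, -0.34375)
∂f/∂y at (0.2265625, -0.34375) = 1.390625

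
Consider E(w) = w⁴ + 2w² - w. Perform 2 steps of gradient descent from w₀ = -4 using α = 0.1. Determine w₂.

E′(w) = 4w³ + 4w - 1
Step 1: E′(-4) = -273; w₁ = -4 − 0.1·(-273) = 23.3
Step 2: E′(23.3) = 50689.548; w₂ = 23.3 − 0.1·50689.548 = -5045.6548

-5045.6548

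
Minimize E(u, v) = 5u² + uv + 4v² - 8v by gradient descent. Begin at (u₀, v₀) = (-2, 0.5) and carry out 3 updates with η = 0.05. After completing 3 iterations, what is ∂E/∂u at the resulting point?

∇E = (10u + v, u + 8v - 8)
Step 1: at (-2, 0.5), ∇E = (-19.5, -6) → (-2, 0.5) − 0.05·(-19.5, -6) = (-1.025, 0.8)
Step 2: at (-1.025, 0.8), ∇E = (-9.45, -2.625) → (-1.025, 0.8) − 0.05·(-9.45, -2.625) = (-0.5525, 0.93125)
Step 3: at (-0.5525, 0.93125), ∇E = (-4.59375, -1.1025) → (-0.5525, 0.93125) − 0.05·(-4.59375, -1.1025) = (-0.3228125, 0.986375)
∂E/∂u at (-0.3228125, 0.986375) = -2.24175

-2.24175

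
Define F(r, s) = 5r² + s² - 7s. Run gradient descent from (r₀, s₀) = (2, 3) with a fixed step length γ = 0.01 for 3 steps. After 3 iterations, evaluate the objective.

-1.399719404784

∇F = (10r, 2s - 7)
Step 1: at (2, 3), ∇F = (20, -1) → (2, 3) − 0.01·(20, -1) = (1.8, 3.01)
Step 2: at (1.8, 3.01), ∇F = (18, -0.98) → (1.8, 3.01) − 0.01·(18, -0.98) = (1.62, 3.0198)
Step 3: at (1.62, 3.0198), ∇F = (16.2, -0.9604) → (1.62, 3.0198) − 0.01·(16.2, -0.9604) = (1.458, 3.029404)
F(1.458, 3.029404) = -1.399719404784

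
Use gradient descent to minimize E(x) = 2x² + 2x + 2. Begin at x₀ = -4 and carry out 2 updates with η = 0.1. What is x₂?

-1.76

E′(x) = 4x + 2
x₁ = -4 − 0.1·(-14) = -2.6
x₂ = -2.6 − 0.1·(-8.4) = -1.76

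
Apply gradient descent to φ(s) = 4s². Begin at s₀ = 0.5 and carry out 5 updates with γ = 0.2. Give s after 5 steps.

-0.03888

φ′(s) = 8s
s₁ = 0.5 − 0.2·4 = -0.3
s₂ = -0.3 − 0.2·(-2.4) = 0.18
s₃ = 0.18 − 0.2·1.44 = -0.108
s₄ = -0.108 − 0.2·(-0.864) = 0.0648
s₅ = 0.0648 − 0.2·0.5184 = -0.03888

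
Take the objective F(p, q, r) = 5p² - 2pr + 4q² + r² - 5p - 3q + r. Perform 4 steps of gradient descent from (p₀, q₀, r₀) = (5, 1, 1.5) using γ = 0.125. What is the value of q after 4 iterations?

0.375

∇F = (10p - 2r - 5, 8q - 3, -2p + 2r + 1)
Step 1: at (5, 1, 1.5), ∇F = (42, 5, -6) → (5, 1, 1.5) − 0.125·(42, 5, -6) = (-0.25, 0.375, 2.25)
Step 2: at (-0.25, 0.375, 2.25), ∇F = (-12, 0, 6) → (-0.25, 0.375, 2.25) − 0.125·(-12, 0, 6) = (1.25, 0.375, 1.5)
Step 3: at (1.25, 0.375, 1.5), ∇F = (4.5, 0, 1.5) → (1.25, 0.375, 1.5) − 0.125·(4.5, 0, 1.5) = (0.6875, 0.375, 1.3125)
Step 4: at (0.6875, 0.375, 1.3125), ∇F = (-0.75, 0, 2.25) → (0.6875, 0.375, 1.3125) − 0.125·(-0.75, 0, 2.25) = (0.78125, 0.375, 1.03125)
q = 0.375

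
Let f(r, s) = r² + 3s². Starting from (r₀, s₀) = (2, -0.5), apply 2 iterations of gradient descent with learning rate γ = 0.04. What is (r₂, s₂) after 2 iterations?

∇f = (2r, 6s)
(r₁, s₁) = (2, -0.5) − 0.04·(4, -3) = (1.84, -0.38)
(r₂, s₂) = (1.84, -0.38) − 0.04·(3.68, -2.28) = (1.6928, -0.2888)

(1.6928, -0.2888)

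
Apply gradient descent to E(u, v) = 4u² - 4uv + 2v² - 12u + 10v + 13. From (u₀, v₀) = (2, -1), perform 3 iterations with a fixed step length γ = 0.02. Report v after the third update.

-0.924416

∇E = (8u - 4v - 12, -4u + 4v + 10)
(u₁, v₁) = (2, -1) − 0.02·(8, -2) = (1.84, -0.96)
(u₂, v₂) = (1.84, -0.96) − 0.02·(6.56, -1.2) = (1.7088, -0.936)
(u₃, v₃) = (1.7088, -0.936) − 0.02·(5.4144, -0.5792) = (1.600512, -0.924416)
v = -0.924416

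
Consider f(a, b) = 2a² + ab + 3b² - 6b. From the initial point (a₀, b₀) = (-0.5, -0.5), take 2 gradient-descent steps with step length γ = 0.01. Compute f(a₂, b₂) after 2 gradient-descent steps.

∇f = (4a + b, a + 6b - 6)
Step 1: at (-0.5, -0.5), ∇f = (-2.5, -9.5) → (-0.5, -0.5) − 0.01·(-2.5, -9.5) = (-0.475, -0.405)
Step 2: at (-0.475, -0.405), ∇f = (-2.305, -8.905) → (-0.475, -0.405) − 0.01·(-2.305, -8.905) = (-0.45195, -0.31595)
f(-0.45195, -0.31595) = 2.746484415

2.746484415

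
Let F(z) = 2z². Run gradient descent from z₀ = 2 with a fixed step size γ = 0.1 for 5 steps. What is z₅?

0.15552

F′(z) = 4z
Step 1: F′(2) = 8; z₁ = 2 − 0.1·8 = 1.2
Step 2: F′(1.2) = 4.8; z₂ = 1.2 − 0.1·4.8 = 0.72
Step 3: F′(0.72) = 2.88; z₃ = 0.72 − 0.1·2.88 = 0.432
Step 4: F′(0.432) = 1.728; z₄ = 0.432 − 0.1·1.728 = 0.2592
Step 5: F′(0.2592) = 1.0368; z₅ = 0.2592 − 0.1·1.0368 = 0.15552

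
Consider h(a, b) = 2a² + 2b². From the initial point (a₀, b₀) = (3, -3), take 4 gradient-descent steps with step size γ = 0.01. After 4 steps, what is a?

∇h = (4a, 4b)
Step 1: at (3, -3), ∇h = (12, -12) → (3, -3) − 0.01·(12, -12) = (2.88, -2.88)
Step 2: at (2.88, -2.88), ∇h = (11.52, -11.52) → (2.88, -2.88) − 0.01·(11.52, -11.52) = (2.7648, -2.7648)
Step 3: at (2.7648, -2.7648), ∇h = (11.0592, -11.0592) → (2.7648, -2.7648) − 0.01·(11.0592, -11.0592) = (2.654208, -2.654208)
Step 4: at (2.654208, -2.654208), ∇h = (10.616832, -10.616832) → (2.654208, -2.654208) − 0.01·(10.616832, -10.616832) = (2.54803968, -2.54803968)
a = 2.54803968

2.54803968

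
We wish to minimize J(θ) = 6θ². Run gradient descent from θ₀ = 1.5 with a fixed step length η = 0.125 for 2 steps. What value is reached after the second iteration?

J′(θ) = 12θ
θ₁ = 1.5 − 0.125·18 = -0.75
θ₂ = -0.75 − 0.125·(-9) = 0.375

0.375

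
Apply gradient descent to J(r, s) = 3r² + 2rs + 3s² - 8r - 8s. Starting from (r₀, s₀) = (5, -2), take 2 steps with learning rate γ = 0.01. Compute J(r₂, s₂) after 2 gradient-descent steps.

35.05076736

∇J = (6r + 2s - 8, 2r + 6s - 8)
(r₁, s₁) = (5, -2) − 0.01·(18, -10) = (4.82, -1.9)
(r₂, s₂) = (4.82, -1.9) − 0.01·(17.12, -9.76) = (4.6488, -1.8024)
J(4.6488, -1.8024) = 35.05076736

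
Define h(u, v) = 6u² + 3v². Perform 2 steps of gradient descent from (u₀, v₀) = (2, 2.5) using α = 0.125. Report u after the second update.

0.5

∇h = (12u, 6v)
Step 1: at (2, 2.5), ∇h = (24, 15) → (2, 2.5) − 0.125·(24, 15) = (-1, 0.625)
Step 2: at (-1, 0.625), ∇h = (-12, 3.75) → (-1, 0.625) − 0.125·(-12, 3.75) = (0.5, 0.15625)
u = 0.5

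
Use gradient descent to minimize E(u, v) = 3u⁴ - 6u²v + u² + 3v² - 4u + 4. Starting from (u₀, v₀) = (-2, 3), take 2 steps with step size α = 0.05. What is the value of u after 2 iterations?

∇E = (12u³ - 12uv + 2u - 4, -6u² + 6v)
(u₁, v₁) = (-2, 3) − 0.05·(-32, -6) = (-0.4, 3.3)
(u₂, v₂) = (-0.4, 3.3) − 0.05·(10.272, 18.84) = (-0.9136, 2.358)
u = -0.9136

-0.9136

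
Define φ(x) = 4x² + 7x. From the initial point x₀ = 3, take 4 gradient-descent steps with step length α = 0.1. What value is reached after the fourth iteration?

φ′(x) = 8x + 7
Step 1: φ′(3) = 31; x₁ = 3 − 0.1·31 = -0.1
Step 2: φ′(-0.1) = 6.2; x₂ = -0.1 − 0.1·6.2 = -0.72
Step 3: φ′(-0.72) = 1.24; x₃ = -0.72 − 0.1·1.24 = -0.844
Step 4: φ′(-0.844) = 0.248; x₄ = -0.844 − 0.1·0.248 = -0.8688

-0.8688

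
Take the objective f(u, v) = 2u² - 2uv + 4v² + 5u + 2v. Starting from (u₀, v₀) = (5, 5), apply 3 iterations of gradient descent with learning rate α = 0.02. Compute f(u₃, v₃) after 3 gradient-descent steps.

∇f = (4u - 2v + 5, -2u + 8v + 2)
Step 1: at (5, 5), ∇f = (15, 32) → (5, 5) − 0.02·(15, 32) = (4.7, 4.36)
Step 2: at (4.7, 4.36), ∇f = (15.08, 27.48) → (4.7, 4.36) − 0.02·(15.08, 27.48) = (4.3984, 3.8104)
Step 3: at (4.3984, 3.8104), ∇f = (14.9728, 23.6864) → (4.3984, 3.8104) − 0.02·(14.9728, 23.6864) = (4.098944, 3.336672)
f(4.098944, 3.336672) = 77.950604623872

77.950604623872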